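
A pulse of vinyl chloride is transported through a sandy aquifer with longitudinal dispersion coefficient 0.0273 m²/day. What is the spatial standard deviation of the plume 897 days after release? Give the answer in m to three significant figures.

Dispersive spreading gives a Gaussian with σ² = 2Dt; advection only shifts the center.
σ = √(2 × 0.0273 × 897) = 7.00 m.

7.00 m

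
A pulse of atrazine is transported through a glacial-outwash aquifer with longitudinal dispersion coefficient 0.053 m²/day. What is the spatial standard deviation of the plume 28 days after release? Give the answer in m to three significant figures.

1.72 m

Dispersive spreading gives a Gaussian with σ² = 2Dt; advection only shifts the center.
σ = √(2 × 0.053 × 28) = 1.72 m.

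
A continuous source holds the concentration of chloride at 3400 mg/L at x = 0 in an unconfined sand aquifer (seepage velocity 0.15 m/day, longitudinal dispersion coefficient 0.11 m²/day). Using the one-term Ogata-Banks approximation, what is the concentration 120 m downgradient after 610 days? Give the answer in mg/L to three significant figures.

23.6 mg/L

For a continuous step input, C/C₀ ≈ ½·erfc((x−vt)/(2√(Dt))).
vt = 0.15 × 610 = 91.5 m and 2√(Dt) = 2√(0.11 × 610) = 16.38 m.
Argument (x−vt)/(2√(Dt)) = (120 − 91.5)/16.38 = 1.740; ½·erfc(1.740) = 0.006933.
C = 3400 × 0.006933 = 23.6 mg/L.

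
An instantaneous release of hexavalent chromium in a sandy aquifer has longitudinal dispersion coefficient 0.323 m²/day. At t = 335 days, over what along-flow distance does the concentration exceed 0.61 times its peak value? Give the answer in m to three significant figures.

The plume is Gaussian with σ = √(2Dt) = √(2 × 0.323 × 335) = 14.71 m.
C/C_peak = exp(−Δx²/(2σ²)) = 0.61 ⇒ Δx = σ·√(−2 ln 0.61) = 14.71 × 0.9943 = 14.63 m.
Width = 2Δx = 29.3 m.

29.3 m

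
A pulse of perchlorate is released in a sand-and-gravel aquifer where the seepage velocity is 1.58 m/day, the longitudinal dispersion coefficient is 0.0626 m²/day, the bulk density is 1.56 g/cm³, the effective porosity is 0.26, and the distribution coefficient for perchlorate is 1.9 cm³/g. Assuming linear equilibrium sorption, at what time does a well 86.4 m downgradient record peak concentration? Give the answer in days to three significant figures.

Retardation factor R = 1 + ρ_b·K_d/n = 1 + 1.56 × 1.9/0.26 = 12.40.
Sorption retards both mechanisms: v_R = v/R = 0.1274 m/day, D_R = D/R = 0.005048 m²/day.
Peak time from v_R²t² + 2D_R t − x² = 0: t = (√(D_R² + v_R²x²) − D_R)/v_R².
√(D_R² + v_R²x²) = √(0.005048² + 0.1274² × 86.4²) = 11.01; v_R² = 0.01623.
t = (11.01 − 0.005048)/0.01623 = 678 days.

678 days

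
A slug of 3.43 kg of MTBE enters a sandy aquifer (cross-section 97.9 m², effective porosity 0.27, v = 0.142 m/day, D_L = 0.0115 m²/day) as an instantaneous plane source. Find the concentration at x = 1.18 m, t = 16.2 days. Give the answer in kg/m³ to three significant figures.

0.0157 kg/m³

For an instantaneous plane source, C(x,t) = M/(n_e·A·√(4πDt)) · exp(−(x−vt)²/(4Dt)), with n_e·A the pore (flow) area.
Plume center vt = 0.142 × 16.2 = 2.3004 m, so the well at 1.18 m is 1.1204 m upgradient of the peak.
√(4πDt) = 1.530 m, giving peak height M/(n_e·A·√(4πDt)) = 3.43/(0.27 × 97.9 × 1.530) = 0.08481 kg/m³.
(x−vt)²/(4Dt) = (-1.1204)²/(4 × 0.0115 × 16.2) = 1.685; exp(−1.685) = 0.1854.
C = 0.08481 × 0.1854 = 0.0157 kg/m³.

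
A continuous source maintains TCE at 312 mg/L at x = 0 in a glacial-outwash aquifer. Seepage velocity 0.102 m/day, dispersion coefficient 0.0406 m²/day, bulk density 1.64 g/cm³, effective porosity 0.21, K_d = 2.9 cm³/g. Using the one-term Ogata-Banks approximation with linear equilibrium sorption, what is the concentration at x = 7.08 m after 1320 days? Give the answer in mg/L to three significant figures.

80.3 mg/L

Retardation factor R = 1 + ρ_b·K_d/n = 1 + 1.64 × 2.9/0.21 = 23.65.
Sorption retards both mechanisms: v_R = v/R = 0.004313 m/day, D_R = D/R = 0.001717 m²/day.
v_R·t = 0.004313 × 1320 = 5.69316 m; 2√(D_R t) = 3.011 m; argument = (7.08 − 5.69316)/3.011 = 0.4606.
C = C₀ × ½·erfc(0.4606) = 312 × 0.2574 = 80.3 mg/L.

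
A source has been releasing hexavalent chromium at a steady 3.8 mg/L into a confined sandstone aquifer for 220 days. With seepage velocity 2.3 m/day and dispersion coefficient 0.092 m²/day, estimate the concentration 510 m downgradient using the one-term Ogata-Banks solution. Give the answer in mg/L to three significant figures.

1.01 mg/L

For a continuous step input, C/C₀ ≈ ½·erfc((x−vt)/(2√(Dt))).
vt = 2.3 × 220 = 506 m and 2√(Dt) = 2√(0.092 × 220) = 8.998 m.
Argument (x−vt)/(2√(Dt)) = (510 − 506)/8.998 = 0.4445; ½·erfc(0.4445) = 0.2648.
C = 3.8 × 0.2648 = 1.01 mg/L.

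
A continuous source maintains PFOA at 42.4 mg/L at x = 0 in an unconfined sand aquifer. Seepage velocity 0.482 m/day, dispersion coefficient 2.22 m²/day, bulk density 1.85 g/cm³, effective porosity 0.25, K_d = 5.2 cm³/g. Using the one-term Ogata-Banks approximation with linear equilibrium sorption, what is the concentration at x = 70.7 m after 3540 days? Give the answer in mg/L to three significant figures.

Retardation factor R = 1 + ρ_b·K_d/n = 1 + 1.85 × 5.2/0.25 = 39.48.
Sorption retards both mechanisms: v_R = v/R = 0.01221 m/day, D_R = D/R = 0.05623 m²/day.
v_R·t = 0.01221 × 3540 = 43.2234 m; 2√(D_R t) = 28.22 m; argument = (70.7 − 43.2234)/28.22 = 0.9737.
C = C₀ × ½·erfc(0.9737) = 42.4 × 0.08425 = 3.57 mg/L.

3.57 mg/L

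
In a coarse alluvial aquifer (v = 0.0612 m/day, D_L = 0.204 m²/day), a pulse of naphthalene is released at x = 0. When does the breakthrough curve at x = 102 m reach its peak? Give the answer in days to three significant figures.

For the 1D instantaneous-source solution, setting ∂C/∂t = 0 at fixed x gives v²t² + 2Dt − x² = 0, so t = (√(D² + v²x²) − D)/v².
√(D² + v²x²) = √(0.204² + 0.0612² × 102²) = 6.246; v² = 0.00374544.
t = (6.246 − 0.204)/0.00374544 = 1610 days (vs. the pure-advection estimate x/v = 1670 d).

1610 days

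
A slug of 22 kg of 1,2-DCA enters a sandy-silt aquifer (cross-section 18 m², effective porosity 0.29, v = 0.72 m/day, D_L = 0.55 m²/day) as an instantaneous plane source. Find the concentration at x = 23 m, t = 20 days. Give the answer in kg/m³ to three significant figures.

0.0667 kg/m³

For an instantaneous plane source, C(x,t) = M/(n_e·A·√(4πDt)) · exp(−(x−vt)²/(4Dt)), with n_e·A the pore (flow) area.
Plume center vt = 0.72 × 20 = 14.4 m, so the well at 23 m is 8.6 m downgradient of the peak.
√(4πDt) = 11.76 m, giving peak height M/(n_e·A·√(4πDt)) = 22/(0.29 × 18 × 11.76) = 0.3584 kg/m³.
(x−vt)²/(4Dt) = (8.6)²/(4 × 0.55 × 20) = 1.681; exp(−1.681) = 0.1862.
C = 0.3584 × 0.1862 = 0.0667 kg/m³.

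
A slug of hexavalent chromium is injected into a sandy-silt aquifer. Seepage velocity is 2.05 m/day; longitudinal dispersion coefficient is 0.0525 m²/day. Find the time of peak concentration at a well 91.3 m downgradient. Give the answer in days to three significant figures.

44.5 days

For the 1D instantaneous-source solution, setting ∂C/∂t = 0 at fixed x gives v²t² + 2Dt − x² = 0, so t = (√(D² + v²x²) − D)/v².
√(D² + v²x²) = √(0.0525² + 2.05² × 91.3²) = 187.2; v² = 4.2025.
t = (187.2 − 0.0525)/4.2025 = 44.5 days (vs. the pure-advection estimate x/v = 44.5 d).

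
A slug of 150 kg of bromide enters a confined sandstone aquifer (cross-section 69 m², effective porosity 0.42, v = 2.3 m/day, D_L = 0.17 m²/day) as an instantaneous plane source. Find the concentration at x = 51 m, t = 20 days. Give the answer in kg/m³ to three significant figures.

0.126 kg/m³

For an instantaneous plane source, C(x,t) = M/(n_e·A·√(4πDt)) · exp(−(x−vt)²/(4Dt)), with n_e·A the pore (flow) area.
Plume center vt = 2.3 × 20 = 46 m, so the well at 51 m is 5 m downgradient of the peak.
√(4πDt) = 6.536 m, giving peak height M/(n_e·A·√(4πDt)) = 150/(0.42 × 69 × 6.536) = 0.7919 kg/m³.
(x−vt)²/(4Dt) = (5)²/(4 × 0.17 × 20) = 1.838; exp(−1.838) = 0.1591.
C = 0.7919 × 0.1591 = 0.126 kg/m³.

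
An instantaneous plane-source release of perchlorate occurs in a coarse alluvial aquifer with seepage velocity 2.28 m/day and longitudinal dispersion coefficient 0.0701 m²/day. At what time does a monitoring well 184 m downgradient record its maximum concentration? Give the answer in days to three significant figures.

For the 1D instantaneous-source solution, setting ∂C/∂t = 0 at fixed x gives v²t² + 2Dt − x² = 0, so t = (√(D² + v²x²) − D)/v².
√(D² + v²x²) = √(0.0701² + 2.28² × 184²) = 419.5; v² = 5.1984.
t = (419.5 − 0.0701)/5.1984 = 80.7 days (vs. the pure-advection estimate x/v = 80.7 d).

80.7 days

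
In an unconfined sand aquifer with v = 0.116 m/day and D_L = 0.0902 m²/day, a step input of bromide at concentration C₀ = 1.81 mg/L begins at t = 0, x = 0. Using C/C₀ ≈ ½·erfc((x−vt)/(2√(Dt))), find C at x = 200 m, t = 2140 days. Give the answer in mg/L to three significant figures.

1.80 mg/L

For a continuous step input, C/C₀ ≈ ½·erfc((x−vt)/(2√(Dt))).
vt = 0.116 × 2140 = 248.24 m and 2√(Dt) = 2√(0.0902 × 2140) = 27.79 m.
Argument (x−vt)/(2√(Dt)) = (200 − 248.24)/27.79 = -1.736; ½·erfc(-1.736) = 0.9930.
C = 1.81 × 0.9930 = 1.80 mg/L.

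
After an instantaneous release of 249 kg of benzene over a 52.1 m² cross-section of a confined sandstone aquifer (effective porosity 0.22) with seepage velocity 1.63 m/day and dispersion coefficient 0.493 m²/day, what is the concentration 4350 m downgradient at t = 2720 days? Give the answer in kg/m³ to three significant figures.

For an instantaneous plane source, C(x,t) = M/(n_e·A·√(4πDt)) · exp(−(x−vt)²/(4Dt)), with n_e·A the pore (flow) area.
Plume center vt = 1.63 × 2720 = 4433.6 m, so the well at 4350 m is 83.6 m upgradient of the peak.
√(4πDt) = 129.8 m, giving peak height M/(n_e·A·√(4πDt)) = 249/(0.22 × 52.1 × 129.8) = 0.1674 kg/m³.
(x−vt)²/(4Dt) = (-83.6)²/(4 × 0.493 × 2720) = 1.303; exp(−1.303) = 0.2717.
C = 0.1674 × 0.2717 = 0.0455 kg/m³.

0.0455 kg/m³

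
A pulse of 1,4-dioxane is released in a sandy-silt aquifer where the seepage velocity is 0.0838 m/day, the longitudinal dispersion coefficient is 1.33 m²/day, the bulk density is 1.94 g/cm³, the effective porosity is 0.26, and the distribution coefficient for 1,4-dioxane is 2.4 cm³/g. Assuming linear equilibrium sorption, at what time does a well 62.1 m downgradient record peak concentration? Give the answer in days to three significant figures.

10900 days

Retardation factor R = 1 + ρ_b·K_d/n = 1 + 1.94 × 2.4/0.26 = 18.91.
Sorption retards both mechanisms: v_R = v/R = 0.004432 m/day, D_R = D/R = 0.07033 m²/day.
Peak time from v_R²t² + 2D_R t − x² = 0: t = (√(D_R² + v_R²x²) − D_R)/v_R².
√(D_R² + v_R²x²) = √(0.07033² + 0.004432² × 62.1²) = 0.2841; v_R² = 1.964e-05.
t = (0.2841 − 0.07033)/1.964e-05 = 10900 days.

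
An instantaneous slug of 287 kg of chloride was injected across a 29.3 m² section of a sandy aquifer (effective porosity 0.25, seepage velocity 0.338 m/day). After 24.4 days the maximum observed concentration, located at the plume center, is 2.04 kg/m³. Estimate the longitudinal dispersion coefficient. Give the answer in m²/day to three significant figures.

At the plume center C_max = M/(n_e·A·√(4πDt)), so D = M²/(4πt·(n_e·A·C_max)²).
n_e·A·C_max = 0.25 × 29.3 × 2.04 = 14.94 kg/m.
D = 287²/(4π × 24.4 × 14.94²) = 1.20 m²/day.

1.20 m²/day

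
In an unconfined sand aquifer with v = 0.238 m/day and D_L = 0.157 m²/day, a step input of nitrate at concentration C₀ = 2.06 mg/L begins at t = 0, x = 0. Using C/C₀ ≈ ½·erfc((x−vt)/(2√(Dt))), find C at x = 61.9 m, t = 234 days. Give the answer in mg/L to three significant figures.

For a continuous step input, C/C₀ ≈ ½·erfc((x−vt)/(2√(Dt))).
vt = 0.238 × 234 = 55.692 m and 2√(Dt) = 2√(0.157 × 234) = 12.12 m.
Argument (x−vt)/(2√(Dt)) = (61.9 − 55.692)/12.12 = 0.5122; ½·erfc(0.5122) = 0.2344.
C = 2.06 × 0.2344 = 0.483 mg/L.

0.483 mg/L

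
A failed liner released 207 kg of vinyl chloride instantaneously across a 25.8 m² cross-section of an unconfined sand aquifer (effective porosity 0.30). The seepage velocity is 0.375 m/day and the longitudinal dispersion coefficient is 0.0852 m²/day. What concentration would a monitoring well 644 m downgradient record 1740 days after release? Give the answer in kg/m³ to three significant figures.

For an instantaneous plane source, C(x,t) = M/(n_e·A·√(4πDt)) · exp(−(x−vt)²/(4Dt)), with n_e·A the pore (flow) area.
Plume center vt = 0.375 × 1740 = 652.5 m, so the well at 644 m is 8.5 m upgradient of the peak.
√(4πDt) = 43.16 m, giving peak height M/(n_e·A·√(4πDt)) = 207/(0.30 × 25.8 × 43.16) = 0.6197 kg/m³.
(x−vt)²/(4Dt) = (-8.5)²/(4 × 0.0852 × 1740) = 0.1218; exp(−0.1218) = 0.8853.
C = 0.6197 × 0.8853 = 0.549 kg/m³.

0.549 kg/m³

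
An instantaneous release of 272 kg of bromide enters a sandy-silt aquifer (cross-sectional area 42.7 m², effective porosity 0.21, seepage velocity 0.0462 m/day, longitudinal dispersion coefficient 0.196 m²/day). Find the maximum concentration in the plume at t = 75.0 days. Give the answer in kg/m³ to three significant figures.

2.23 kg/m³

The peak of an instantaneous 1D plume sits at x = vt; there the Gaussian factor is 1 and C_max = M/(n_e·A·√(4πDt)), where n_e·A is the pore area the mass is dissolved in.
√(4πDt) = √(4π × 0.196 × 75.0) = 13.59 m, so C_max = 272/(0.21 × 42.7 × 13.59) = 2.23 kg/m³.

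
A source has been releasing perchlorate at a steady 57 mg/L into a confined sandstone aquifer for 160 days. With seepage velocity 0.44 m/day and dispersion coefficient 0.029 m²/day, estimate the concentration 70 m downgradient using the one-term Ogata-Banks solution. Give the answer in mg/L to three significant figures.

31.5 mg/L

For a continuous step input, C/C₀ ≈ ½·erfc((x−vt)/(2√(Dt))).
vt = 0.44 × 160 = 70.4 m and 2√(Dt) = 2√(0.029 × 160) = 4.308 m.
Argument (x−vt)/(2√(Dt)) = (70 − 70.4)/4.308 = -0.09285; ½·erfc(-0.09285) = 0.5522.
C = 57 × 0.5522 = 31.5 mg/L.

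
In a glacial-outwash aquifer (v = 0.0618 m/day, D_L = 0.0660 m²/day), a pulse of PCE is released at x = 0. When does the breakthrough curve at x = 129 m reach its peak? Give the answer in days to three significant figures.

For the 1D instantaneous-source solution, setting ∂C/∂t = 0 at fixed x gives v²t² + 2Dt − x² = 0, so t = (√(D² + v²x²) − D)/v².
√(D² + v²x²) = √(0.0660² + 0.0618² × 129²) = 7.972; v² = 0.00381924.
t = (7.972 − 0.0660)/0.00381924 = 2070 days (vs. the pure-advection estimate x/v = 2090 d).

2070 days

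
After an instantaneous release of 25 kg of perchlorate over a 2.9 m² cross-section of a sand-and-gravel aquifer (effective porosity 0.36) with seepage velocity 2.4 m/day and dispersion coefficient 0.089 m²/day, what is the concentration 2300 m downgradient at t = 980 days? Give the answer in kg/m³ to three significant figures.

For an instantaneous plane source, C(x,t) = M/(n_e·A·√(4πDt)) · exp(−(x−vt)²/(4Dt)), with n_e·A the pore (flow) area.
Plume center vt = 2.4 × 980 = 2352 m, so the well at 2300 m is 52 m upgradient of the peak.
√(4πDt) = 33.11 m, giving peak height M/(n_e·A·√(4πDt)) = 25/(0.36 × 2.9 × 33.11) = 0.7232 kg/m³.
(x−vt)²/(4Dt) = (-52)²/(4 × 0.089 × 980) = 7.751; exp(−7.751) = 0.0004303.
C = 0.7232 × 0.0004303 = 0.000311 kg/m³.

0.000311 kg/m³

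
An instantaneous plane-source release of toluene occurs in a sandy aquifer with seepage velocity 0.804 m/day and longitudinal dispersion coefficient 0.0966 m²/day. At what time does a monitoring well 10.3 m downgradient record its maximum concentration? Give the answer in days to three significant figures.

12.7 days

For the 1D instantaneous-source solution, setting ∂C/∂t = 0 at fixed x gives v²t² + 2Dt − x² = 0, so t = (√(D² + v²x²) − D)/v².
√(D² + v²x²) = √(0.0966² + 0.804² × 10.3²) = 8.282; v² = 0.646416.
t = (8.282 − 0.0966)/0.646416 = 12.7 days (vs. the pure-advection estimate x/v = 12.8 d).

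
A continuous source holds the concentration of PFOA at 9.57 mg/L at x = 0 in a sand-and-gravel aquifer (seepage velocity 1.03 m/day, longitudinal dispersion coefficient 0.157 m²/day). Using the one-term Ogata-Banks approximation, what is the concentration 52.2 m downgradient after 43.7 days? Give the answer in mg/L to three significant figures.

0.250 mg/L

For a continuous step input, C/C₀ ≈ ½·erfc((x−vt)/(2√(Dt))).
vt = 1.03 × 43.7 = 45.011 m and 2√(Dt) = 2√(0.157 × 43.7) = 5.239 m.
Argument (x−vt)/(2√(Dt)) = (52.2 − 45.011)/5.239 = 1.372; ½·erfc(1.372) = 0.02617.
C = 9.57 × 0.02617 = 0.250 mg/L.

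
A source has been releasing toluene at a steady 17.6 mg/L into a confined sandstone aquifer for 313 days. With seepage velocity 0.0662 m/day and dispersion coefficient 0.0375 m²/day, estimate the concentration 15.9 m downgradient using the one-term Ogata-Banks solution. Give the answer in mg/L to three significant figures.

For a continuous step input, C/C₀ ≈ ½·erfc((x−vt)/(2√(Dt))).
vt = 0.0662 × 313 = 20.7206 m and 2√(Dt) = 2√(0.0375 × 313) = 6.852 m.
Argument (x−vt)/(2√(Dt)) = (15.9 − 20.7206)/6.852 = -0.7035; ½·erfc(-0.7035) = 0.8401.
C = 17.6 × 0.8401 = 14.8 mg/L.

14.8 mg/L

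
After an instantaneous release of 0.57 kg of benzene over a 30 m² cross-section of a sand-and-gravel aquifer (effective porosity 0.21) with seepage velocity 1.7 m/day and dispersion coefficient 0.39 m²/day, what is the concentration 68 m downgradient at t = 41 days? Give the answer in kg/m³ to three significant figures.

0.00610 kg/m³

For an instantaneous plane source, C(x,t) = M/(n_e·A·√(4πDt)) · exp(−(x−vt)²/(4Dt)), with n_e·A the pore (flow) area.
Plume center vt = 1.7 × 41 = 69.7 m, so the well at 68 m is 1.7 m upgradient of the peak.
√(4πDt) = 14.18 m, giving peak height M/(n_e·A·√(4πDt)) = 0.57/(0.21 × 30 × 14.18) = 0.006381 kg/m³.
(x−vt)²/(4Dt) = (-1.7)²/(4 × 0.39 × 41) = 0.04518; exp(−0.04518) = 0.9558.
C = 0.006381 × 0.9558 = 0.00610 kg/m³.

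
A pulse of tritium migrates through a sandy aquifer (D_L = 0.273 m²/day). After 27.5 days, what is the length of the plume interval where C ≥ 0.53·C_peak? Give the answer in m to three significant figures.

The plume is Gaussian with σ = √(2Dt) = √(2 × 0.273 × 27.5) = 3.875 m.
C/C_peak = exp(−Δx²/(2σ²)) = 0.53 ⇒ Δx = σ·√(−2 ln 0.53) = 3.875 × 1.127 = 4.367 m.
Width = 2Δx = 8.73 m.

8.73 m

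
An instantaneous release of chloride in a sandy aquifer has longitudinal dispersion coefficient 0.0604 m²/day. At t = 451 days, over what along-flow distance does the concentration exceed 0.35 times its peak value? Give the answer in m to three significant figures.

21.4 m

The plume is Gaussian with σ = √(2Dt) = √(2 × 0.0604 × 451) = 7.381 m.
C/C_peak = exp(−Δx²/(2σ²)) = 0.35 ⇒ Δx = σ·√(−2 ln 0.35) = 7.381 × 1.449 = 10.70 m.
Width = 2Δx = 21.4 m.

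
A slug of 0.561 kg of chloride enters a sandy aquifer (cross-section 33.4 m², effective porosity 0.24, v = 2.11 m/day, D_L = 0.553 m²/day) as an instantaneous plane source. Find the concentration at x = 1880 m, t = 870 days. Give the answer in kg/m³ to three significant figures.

For an instantaneous plane source, C(x,t) = M/(n_e·A·√(4πDt)) · exp(−(x−vt)²/(4Dt)), with n_e·A the pore (flow) area.
Plume center vt = 2.11 × 870 = 1835.7 m, so the well at 1880 m is 44.3 m downgradient of the peak.
√(4πDt) = 77.75 m, giving peak height M/(n_e·A·√(4πDt)) = 0.561/(0.24 × 33.4 × 77.75) = 0.0009001 kg/m³.
(x−vt)²/(4Dt) = (44.3)²/(4 × 0.553 × 870) = 1.020; exp(−1.020) = 0.3606.
C = 0.0009001 × 0.3606 = 0.000325 kg/m³.

0.000325 kg/m³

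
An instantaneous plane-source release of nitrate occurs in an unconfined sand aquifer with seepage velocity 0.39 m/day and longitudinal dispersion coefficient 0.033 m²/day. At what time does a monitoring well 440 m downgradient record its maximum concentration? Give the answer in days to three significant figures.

For the 1D instantaneous-source solution, setting ∂C/∂t = 0 at fixed x gives v²t² + 2Dt − x² = 0, so t = (√(D² + v²x²) − D)/v².
√(D² + v²x²) = √(0.033² + 0.39² × 440²) = 171.6; v² = 0.1521.
t = (171.6 − 0.033)/0.1521 = 1130 days (vs. the pure-advection estimate x/v = 1130 d).

1130 days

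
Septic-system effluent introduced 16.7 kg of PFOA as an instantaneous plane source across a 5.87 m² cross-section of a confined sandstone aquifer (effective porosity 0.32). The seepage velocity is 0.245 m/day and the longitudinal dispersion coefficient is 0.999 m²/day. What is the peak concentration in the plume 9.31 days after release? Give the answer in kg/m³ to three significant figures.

The peak of an instantaneous 1D plume sits at x = vt; there the Gaussian factor is 1 and C_max = M/(n_e·A·√(4πDt)), where n_e·A is the pore area the mass is dissolved in.
√(4πDt) = √(4π × 0.999 × 9.31) = 10.81 m, so C_max = 16.7/(0.32 × 5.87 × 10.81) = 0.822 kg/m³.

0.822 kg/m³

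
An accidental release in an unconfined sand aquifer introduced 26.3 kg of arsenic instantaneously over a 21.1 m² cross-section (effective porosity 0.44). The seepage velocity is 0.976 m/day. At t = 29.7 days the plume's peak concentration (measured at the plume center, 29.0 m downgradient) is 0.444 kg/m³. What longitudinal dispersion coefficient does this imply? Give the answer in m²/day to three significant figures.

At the plume center C_max = M/(n_e·A·√(4πDt)), so D = M²/(4πt·(n_e·A·C_max)²).
n_e·A·C_max = 0.44 × 21.1 × 0.444 = 4.122 kg/m.
D = 26.3²/(4π × 29.7 × 4.122²) = 0.109 m²/day.

0.109 m²/day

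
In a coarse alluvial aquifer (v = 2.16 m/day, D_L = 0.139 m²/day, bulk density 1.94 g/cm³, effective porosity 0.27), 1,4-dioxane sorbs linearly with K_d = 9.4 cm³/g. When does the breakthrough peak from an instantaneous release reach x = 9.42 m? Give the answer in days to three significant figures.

297 days

Retardation factor R = 1 + ρ_b·K_d/n = 1 + 1.94 × 9.4/0.27 = 68.54.
Sorption retards both mechanisms: v_R = v/R = 0.03151 m/day, D_R = D/R = 0.002028 m²/day.
Peak time from v_R²t² + 2D_R t − x² = 0: t = (√(D_R² + v_R²x²) − D_R)/v_R².
√(D_R² + v_R²x²) = √(0.002028² + 0.03151² × 9.42²) = 0.2968; v_R² = 0.0009929.
t = (0.2968 − 0.002028)/0.0009929 = 297 days.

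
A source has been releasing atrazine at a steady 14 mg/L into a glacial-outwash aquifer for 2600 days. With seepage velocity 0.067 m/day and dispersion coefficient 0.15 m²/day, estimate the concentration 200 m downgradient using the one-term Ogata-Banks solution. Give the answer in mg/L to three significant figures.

For a continuous step input, C/C₀ ≈ ½·erfc((x−vt)/(2√(Dt))).
vt = 0.067 × 2600 = 174.2 m and 2√(Dt) = 2√(0.15 × 2600) = 39.50 m.
Argument (x−vt)/(2√(Dt)) = (200 − 174.2)/39.50 = 0.6532; ½·erfc(0.6532) = 0.1778.
C = 14 × 0.1778 = 2.49 mg/L.

2.49 mg/L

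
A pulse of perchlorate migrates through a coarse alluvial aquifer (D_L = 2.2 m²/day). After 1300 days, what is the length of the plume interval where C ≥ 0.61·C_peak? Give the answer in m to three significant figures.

The plume is Gaussian with σ = √(2Dt) = √(2 × 2.2 × 1300) = 75.63 m.
C/C_peak = exp(−Δx²/(2σ²)) = 0.61 ⇒ Δx = σ·√(−2 ln 0.61) = 75.63 × 0.9943 = 75.20 m.
Width = 2Δx = 150 m.

150 m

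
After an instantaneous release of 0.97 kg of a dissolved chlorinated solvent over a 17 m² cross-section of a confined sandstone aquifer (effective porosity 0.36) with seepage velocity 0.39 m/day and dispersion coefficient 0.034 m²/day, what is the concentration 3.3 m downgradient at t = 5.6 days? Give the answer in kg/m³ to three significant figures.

0.0200 kg/m³

For an instantaneous plane source, C(x,t) = M/(n_e·A·√(4πDt)) · exp(−(x−vt)²/(4Dt)), with n_e·A the pore (flow) area.
Plume center vt = 0.39 × 5.6 = 2.184 m, so the well at 3.3 m is 1.116 m downgradient of the peak.
√(4πDt) = 1.547 m, giving peak height M/(n_e·A·√(4πDt)) = 0.97/(0.36 × 17 × 1.547) = 0.1025 kg/m³.
(x−vt)²/(4Dt) = (1.116)²/(4 × 0.034 × 5.6) = 1.635; exp(−1.635) = 0.1950.
C = 0.1025 × 0.1950 = 0.0200 kg/m³.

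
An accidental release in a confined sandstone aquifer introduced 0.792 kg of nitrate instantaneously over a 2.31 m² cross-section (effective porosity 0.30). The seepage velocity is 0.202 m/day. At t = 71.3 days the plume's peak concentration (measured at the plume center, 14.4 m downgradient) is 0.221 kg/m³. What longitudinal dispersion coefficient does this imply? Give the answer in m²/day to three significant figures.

At the plume center C_max = M/(n_e·A·√(4πDt)), so D = M²/(4πt·(n_e·A·C_max)²).
n_e·A·C_max = 0.30 × 2.31 × 0.221 = 0.1532 kg/m.
D = 0.792²/(4π × 71.3 × 0.1532²) = 0.0298 m²/day.

0.0298 m²/day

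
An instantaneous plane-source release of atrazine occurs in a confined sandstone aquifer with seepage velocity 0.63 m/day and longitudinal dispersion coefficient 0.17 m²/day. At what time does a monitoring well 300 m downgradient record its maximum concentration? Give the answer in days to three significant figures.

For the 1D instantaneous-source solution, setting ∂C/∂t = 0 at fixed x gives v²t² + 2Dt − x² = 0, so t = (√(D² + v²x²) − D)/v².
√(D² + v²x²) = √(0.17² + 0.63² × 300²) = 189.0; v² = 0.3969.
t = (189.0 − 0.17)/0.3969 = 476 days (vs. the pure-advection estimate x/v = 476 d).

476 days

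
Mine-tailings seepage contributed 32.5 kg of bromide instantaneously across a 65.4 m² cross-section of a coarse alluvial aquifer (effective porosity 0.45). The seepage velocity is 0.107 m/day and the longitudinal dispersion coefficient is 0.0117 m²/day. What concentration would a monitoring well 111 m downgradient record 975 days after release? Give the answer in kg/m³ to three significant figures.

0.0347 kg/m³

For an instantaneous plane source, C(x,t) = M/(n_e·A·√(4πDt)) · exp(−(x−vt)²/(4Dt)), with n_e·A the pore (flow) area.
Plume center vt = 0.107 × 975 = 104.325 m, so the well at 111 m is 6.675 m downgradient of the peak.
√(4πDt) = 11.97 m, giving peak height M/(n_e·A·√(4πDt)) = 32.5/(0.45 × 65.4 × 11.97) = 0.09226 kg/m³.
(x−vt)²/(4Dt) = (6.675)²/(4 × 0.0117 × 975) = 0.9765; exp(−0.9765) = 0.3766.
C = 0.09226 × 0.3766 = 0.0347 kg/m³.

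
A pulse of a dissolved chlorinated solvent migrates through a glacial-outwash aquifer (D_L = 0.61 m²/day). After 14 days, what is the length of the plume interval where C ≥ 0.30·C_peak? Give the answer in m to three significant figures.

12.8 m

The plume is Gaussian with σ = √(2Dt) = √(2 × 0.61 × 14) = 4.133 m.
C/C_peak = exp(−Δx²/(2σ²)) = 0.30 ⇒ Δx = σ·√(−2 ln 0.30) = 4.133 × 1.552 = 6.414 m.
Width = 2Δx = 12.8 m.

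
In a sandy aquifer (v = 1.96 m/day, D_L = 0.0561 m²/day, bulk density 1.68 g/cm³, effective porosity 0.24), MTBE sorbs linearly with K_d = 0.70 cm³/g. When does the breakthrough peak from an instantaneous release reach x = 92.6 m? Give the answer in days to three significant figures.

Retardation factor R = 1 + ρ_b·K_d/n = 1 + 1.68 × 0.70/0.24 = 5.900.
Sorption retards both mechanisms: v_R = v/R = 0.3322 m/day, D_R = D/R = 0.009508 m²/day.
Peak time from v_R²t² + 2D_R t − x² = 0: t = (√(D_R² + v_R²x²) − D_R)/v_R².
√(D_R² + v_R²x²) = √(0.009508² + 0.3322² × 92.6²) = 30.76; v_R² = 0.1104.
t = (30.76 − 0.009508)/0.1104 = 279 days.

279 days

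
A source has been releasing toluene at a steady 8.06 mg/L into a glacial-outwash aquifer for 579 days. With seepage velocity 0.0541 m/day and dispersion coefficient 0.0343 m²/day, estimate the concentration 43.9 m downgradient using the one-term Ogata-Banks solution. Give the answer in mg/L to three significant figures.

0.185 mg/L

For a continuous step input, C/C₀ ≈ ½·erfc((x−vt)/(2√(Dt))).
vt = 0.0541 × 579 = 31.3239 m and 2√(Dt) = 2√(0.0343 × 579) = 8.913 m.
Argument (x−vt)/(2√(Dt)) = (43.9 − 31.3239)/8.913 = 1.411; ½·erfc(1.411) = 0.02300.
C = 8.06 × 0.02300 = 0.185 mg/L.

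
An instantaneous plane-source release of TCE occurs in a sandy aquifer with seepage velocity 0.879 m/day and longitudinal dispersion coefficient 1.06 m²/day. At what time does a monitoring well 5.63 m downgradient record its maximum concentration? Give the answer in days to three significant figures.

5.18 days

For the 1D instantaneous-source solution, setting ∂C/∂t = 0 at fixed x gives v²t² + 2Dt − x² = 0, so t = (√(D² + v²x²) − D)/v².
√(D² + v²x²) = √(1.06² + 0.879² × 5.63²) = 5.061; v² = 0.772641.
t = (5.061 − 1.06)/0.772641 = 5.18 days (vs. the pure-advection estimate x/v = 6.41 d).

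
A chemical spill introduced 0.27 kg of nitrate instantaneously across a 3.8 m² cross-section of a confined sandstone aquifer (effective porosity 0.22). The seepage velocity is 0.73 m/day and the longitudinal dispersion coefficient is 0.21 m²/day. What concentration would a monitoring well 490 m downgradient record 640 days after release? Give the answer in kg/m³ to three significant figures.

For an instantaneous plane source, C(x,t) = M/(n_e·A·√(4πDt)) · exp(−(x−vt)²/(4Dt)), with n_e·A the pore (flow) area.
Plume center vt = 0.73 × 640 = 467.2 m, so the well at 490 m is 22.8 m downgradient of the peak.
√(4πDt) = 41.10 m, giving peak height M/(n_e·A·√(4πDt)) = 0.27/(0.22 × 3.8 × 41.10) = 0.007858 kg/m³.
(x−vt)²/(4Dt) = (22.8)²/(4 × 0.21 × 640) = 0.9670; exp(−0.9670) = 0.3802.
C = 0.007858 × 0.3802 = 0.00299 kg/m³.

0.00299 kg/m³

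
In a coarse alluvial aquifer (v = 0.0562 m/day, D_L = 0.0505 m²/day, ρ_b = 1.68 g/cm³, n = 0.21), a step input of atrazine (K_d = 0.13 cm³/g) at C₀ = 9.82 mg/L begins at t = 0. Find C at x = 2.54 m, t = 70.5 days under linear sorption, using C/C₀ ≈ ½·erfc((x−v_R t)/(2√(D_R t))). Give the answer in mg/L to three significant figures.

Retardation factor R = 1 + ρ_b·K_d/n = 1 + 1.68 × 0.13/0.21 = 2.040.
Sorption retards both mechanisms: v_R = v/R = 0.02755 m/day, D_R = D/R = 0.02475 m²/day.
v_R·t = 0.02755 × 70.5 = 1.942275 m; 2√(D_R t) = 2.642 m; argument = (2.54 − 1.942275)/2.642 = 0.2262.
C = C₀ × ½·erfc(0.2262) = 9.82 × 0.3745 = 3.68 mg/L.

3.68 mg/L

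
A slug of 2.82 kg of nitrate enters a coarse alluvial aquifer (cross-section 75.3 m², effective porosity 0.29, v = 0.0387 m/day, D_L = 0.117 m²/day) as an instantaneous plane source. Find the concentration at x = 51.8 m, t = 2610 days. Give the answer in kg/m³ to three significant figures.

0.000287 kg/m³

For an instantaneous plane source, C(x,t) = M/(n_e·A·√(4πDt)) · exp(−(x−vt)²/(4Dt)), with n_e·A the pore (flow) area.
Plume center vt = 0.0387 × 2610 = 101.007 m, so the well at 51.8 m is 49.207 m upgradient of the peak.
√(4πDt) = 61.95 m, giving peak height M/(n_e·A·√(4πDt)) = 2.82/(0.29 × 75.3 × 61.95) = 0.002085 kg/m³.
(x−vt)²/(4Dt) = (-49.207)²/(4 × 0.117 × 2610) = 1.982; exp(−1.982) = 0.1378.
C = 0.002085 × 0.1378 = 0.000287 kg/m³.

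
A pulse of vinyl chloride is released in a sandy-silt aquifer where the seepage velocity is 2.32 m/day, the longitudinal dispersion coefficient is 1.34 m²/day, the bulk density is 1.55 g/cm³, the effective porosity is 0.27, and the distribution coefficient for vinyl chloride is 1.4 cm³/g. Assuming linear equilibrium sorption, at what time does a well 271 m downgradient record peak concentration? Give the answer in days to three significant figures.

1050 days

Retardation factor R = 1 + ρ_b·K_d/n = 1 + 1.55 × 1.4/0.27 = 9.037.
Sorption retards both mechanisms: v_R = v/R = 0.2567 m/day, D_R = D/R = 0.1483 m²/day.
Peak time from v_R²t² + 2D_R t − x² = 0: t = (√(D_R² + v_R²x²) − D_R)/v_R².
√(D_R² + v_R²x²) = √(0.1483² + 0.2567² × 271²) = 69.57; v_R² = 0.06589.
t = (69.57 − 0.1483)/0.06589 = 1050 days.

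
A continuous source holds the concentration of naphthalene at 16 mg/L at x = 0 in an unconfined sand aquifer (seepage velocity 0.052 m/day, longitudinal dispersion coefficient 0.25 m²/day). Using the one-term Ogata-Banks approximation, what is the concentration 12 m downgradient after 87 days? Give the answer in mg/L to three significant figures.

2.06 mg/L

For a continuous step input, C/C₀ ≈ ½·erfc((x−vt)/(2√(Dt))).
vt = 0.052 × 87 = 4.524 m and 2√(Dt) = 2√(0.25 × 87) = 9.327 m.
Argument (x−vt)/(2√(Dt)) = (12 − 4.524)/9.327 = 0.8015; ½·erfc(0.8015) = 0.1285.
C = 16 × 0.1285 = 2.06 mg/L.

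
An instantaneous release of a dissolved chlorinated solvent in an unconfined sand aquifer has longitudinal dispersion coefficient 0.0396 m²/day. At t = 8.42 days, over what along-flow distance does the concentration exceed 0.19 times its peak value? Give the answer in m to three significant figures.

The plume is Gaussian with σ = √(2Dt) = √(2 × 0.0396 × 8.42) = 0.8166 m.
C/C_peak = exp(−Δx²/(2σ²)) = 0.19 ⇒ Δx = σ·√(−2 ln 0.19) = 0.8166 × 1.822 = 1.488 m.
Width = 2Δx = 2.98 m.

2.98 m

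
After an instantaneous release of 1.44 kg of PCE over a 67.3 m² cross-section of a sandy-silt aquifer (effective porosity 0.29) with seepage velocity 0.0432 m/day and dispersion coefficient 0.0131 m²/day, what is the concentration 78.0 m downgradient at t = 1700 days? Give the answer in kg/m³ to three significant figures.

0.00349 kg/m³

For an instantaneous plane source, C(x,t) = M/(n_e·A·√(4πDt)) · exp(−(x−vt)²/(4Dt)), with n_e·A the pore (flow) area.
Plume center vt = 0.0432 × 1700 = 73.44 m, so the well at 78.0 m is 4.56 m downgradient of the peak.
√(4πDt) = 16.73 m, giving peak height M/(n_e·A·√(4πDt)) = 1.44/(0.29 × 67.3 × 16.73) = 0.004410 kg/m³.
(x−vt)²/(4Dt) = (4.56)²/(4 × 0.0131 × 1700) = 0.2334; exp(−0.2334) = 0.7918.
C = 0.004410 × 0.7918 = 0.00349 kg/m³.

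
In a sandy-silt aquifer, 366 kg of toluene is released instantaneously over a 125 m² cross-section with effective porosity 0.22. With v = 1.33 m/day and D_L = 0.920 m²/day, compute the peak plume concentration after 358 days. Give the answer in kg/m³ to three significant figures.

0.207 kg/m³

The peak of an instantaneous 1D plume sits at x = vt; there the Gaussian factor is 1 and C_max = M/(n_e·A·√(4πDt)), where n_e·A is the pore area the mass is dissolved in.
√(4πDt) = √(4π × 0.920 × 358) = 64.33 m, so C_max = 366/(0.22 × 125 × 64.33) = 0.207 kg/m³.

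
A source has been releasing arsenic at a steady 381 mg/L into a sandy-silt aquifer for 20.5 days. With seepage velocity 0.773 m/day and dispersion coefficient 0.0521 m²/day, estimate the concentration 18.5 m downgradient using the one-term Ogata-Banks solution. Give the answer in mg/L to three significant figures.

13.2 mg/L

For a continuous step input, C/C₀ ≈ ½·erfc((x−vt)/(2√(Dt))).
vt = 0.773 × 20.5 = 15.8465 m and 2√(Dt) = 2√(0.0521 × 20.5) = 2.067 m.
Argument (x−vt)/(2√(Dt)) = (18.5 − 15.8465)/2.067 = 1.284; ½·erfc(1.284) = 0.03470.
C = 381 × 0.03470 = 13.2 mg/L.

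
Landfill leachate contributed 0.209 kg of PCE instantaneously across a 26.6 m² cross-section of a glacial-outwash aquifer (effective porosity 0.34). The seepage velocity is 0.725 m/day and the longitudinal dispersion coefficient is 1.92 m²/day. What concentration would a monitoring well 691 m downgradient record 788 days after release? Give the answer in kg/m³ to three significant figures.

1.57e-05 kg/m³

For an instantaneous plane source, C(x,t) = M/(n_e·A·√(4πDt)) · exp(−(x−vt)²/(4Dt)), with n_e·A the pore (flow) area.
Plume center vt = 0.725 × 788 = 571.3 m, so the well at 691 m is 119.7 m downgradient of the peak.
√(4πDt) = 137.9 m, giving peak height M/(n_e·A·√(4πDt)) = 0.209/(0.34 × 26.6 × 137.9) = 0.0001676 kg/m³.
(x−vt)²/(4Dt) = (119.7)²/(4 × 1.92 × 788) = 2.368; exp(−2.368) = 0.09367.
C = 0.0001676 × 0.09367 = 1.57e-05 kg/m³.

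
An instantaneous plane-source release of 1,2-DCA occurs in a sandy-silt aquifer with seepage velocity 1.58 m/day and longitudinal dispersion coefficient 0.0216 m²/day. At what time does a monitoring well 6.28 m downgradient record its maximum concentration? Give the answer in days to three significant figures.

3.97 days

For the 1D instantaneous-source solution, setting ∂C/∂t = 0 at fixed x gives v²t² + 2Dt − x² = 0, so t = (√(D² + v²x²) − D)/v².
√(D² + v²x²) = √(0.0216² + 1.58² × 6.28²) = 9.922; v² = 2.4964.
t = (9.922 − 0.0216)/2.4964 = 3.97 days (vs. the pure-advection estimate x/v = 3.97 d).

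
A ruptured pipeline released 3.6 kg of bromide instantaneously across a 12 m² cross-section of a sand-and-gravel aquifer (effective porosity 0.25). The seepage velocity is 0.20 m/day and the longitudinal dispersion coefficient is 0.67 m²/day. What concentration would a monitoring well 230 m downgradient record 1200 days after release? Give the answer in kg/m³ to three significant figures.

For an instantaneous plane source, C(x,t) = M/(n_e·A·√(4πDt)) · exp(−(x−vt)²/(4Dt)), with n_e·A the pore (flow) area.
Plume center vt = 0.20 × 1200 = 240 m, so the well at 230 m is 10 m upgradient of the peak.
√(4πDt) = 100.5 m, giving peak height M/(n_e·A·√(4πDt)) = 3.6/(0.25 × 12 × 100.5) = 0.01194 kg/m³.
(x−vt)²/(4Dt) = (-10)²/(4 × 0.67 × 1200) = 0.03109; exp(−0.03109) = 0.9694.
C = 0.01194 × 0.9694 = 0.0116 kg/m³.

0.0116 kg/m³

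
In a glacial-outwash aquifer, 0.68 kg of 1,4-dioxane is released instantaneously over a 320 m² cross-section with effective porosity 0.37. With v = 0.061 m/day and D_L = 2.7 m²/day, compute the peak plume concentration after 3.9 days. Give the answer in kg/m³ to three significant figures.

0.000499 kg/m³

The peak of an instantaneous 1D plume sits at x = vt; there the Gaussian factor is 1 and C_max = M/(n_e·A·√(4πDt)), where n_e·A is the pore area the mass is dissolved in.
√(4πDt) = √(4π × 2.7 × 3.9) = 11.50 m, so C_max = 0.68/(0.37 × 320 × 11.50) = 0.000499 kg/m³.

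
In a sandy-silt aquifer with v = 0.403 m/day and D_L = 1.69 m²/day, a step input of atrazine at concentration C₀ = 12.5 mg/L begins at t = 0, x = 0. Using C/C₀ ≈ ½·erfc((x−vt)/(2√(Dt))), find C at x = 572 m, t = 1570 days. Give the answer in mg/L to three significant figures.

For a continuous step input, C/C₀ ≈ ½·erfc((x−vt)/(2√(Dt))).
vt = 0.403 × 1570 = 632.71 m and 2√(Dt) = 2√(1.69 × 1570) = 103.0 m.
Argument (x−vt)/(2√(Dt)) = (572 − 632.71)/103.0 = -0.5894; ½·erfc(-0.5894) = 0.7977.
C = 12.5 × 0.7977 = 9.97 mg/L.

9.97 mg/L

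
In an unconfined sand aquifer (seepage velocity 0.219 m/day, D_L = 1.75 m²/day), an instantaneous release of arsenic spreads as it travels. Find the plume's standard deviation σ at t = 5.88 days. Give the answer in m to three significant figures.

Dispersive spreading gives a Gaussian with σ² = 2Dt; advection only shifts the center.
σ = √(2 × 1.75 × 5.88) = 4.54 m.

4.54 m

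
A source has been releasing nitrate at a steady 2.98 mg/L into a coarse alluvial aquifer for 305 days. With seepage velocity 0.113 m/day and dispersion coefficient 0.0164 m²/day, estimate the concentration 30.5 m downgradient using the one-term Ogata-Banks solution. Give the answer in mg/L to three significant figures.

2.67 mg/L

For a continuous step input, C/C₀ ≈ ½·erfc((x−vt)/(2√(Dt))).
vt = 0.113 × 305 = 34.465 m and 2√(Dt) = 2√(0.0164 × 305) = 4.473 m.
Argument (x−vt)/(2√(Dt)) = (30.5 − 34.465)/4.473 = -0.8864; ½·erfc(-0.8864) = 0.8950.
C = 2.98 × 0.8950 = 2.67 mg/L.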